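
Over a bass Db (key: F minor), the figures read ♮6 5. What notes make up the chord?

The written figures ♮6 5 are shorthand for 6/5/3: the 3 is implied.
A third above Db in this key is F.
A fifth above Db in this key is Ab.
A sixth above Db in this key is Bb, made natural (B) by the ♮ figure.

Db, F, Ab, B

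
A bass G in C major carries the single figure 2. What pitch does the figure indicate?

Counting 1 letter step above G lands on A; in C major, that letter is A.

A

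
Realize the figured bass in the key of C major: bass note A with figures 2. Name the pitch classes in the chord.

A, B, D, F

The written figures 2 are shorthand for 6/4/2: the 6/4 are implied.
A second above A in this key is B.
A fourth above A in this key is D.
A sixth above A in this key is F.
Together with the bass A, this spells B half-diminished seventh in third inversion.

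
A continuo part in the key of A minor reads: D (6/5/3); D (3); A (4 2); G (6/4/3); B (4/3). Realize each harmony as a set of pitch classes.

D, F, A, B | D, F, A | A, B, D, F | G, B, C, E | B, D, E, G

D (6/5/3): D, F, A, B.
D (5/3): D, F, A.
A (6/4/2): A, B, D, F.
G (6/4/3): G, B, C, E.
B (6/4/3): B, D, E, G.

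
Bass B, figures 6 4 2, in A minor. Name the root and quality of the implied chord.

C major seventh

The figures 6 4 2 indicate a seventh chord in third inversion.
In third inversion the root lies a second above the bass: a second above B in A minor is C.
The chord tones are B, C, E, G, giving C major seventh.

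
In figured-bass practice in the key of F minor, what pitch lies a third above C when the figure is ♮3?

Counting 2 letter steps above C lands on E; in F minor, that letter is Eb.
The ♮3 figure makes it natural, giving E.

E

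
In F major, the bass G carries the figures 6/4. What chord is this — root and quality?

The figures 6/4 indicate a triad in second inversion.
In second inversion the root lies a fourth above the bass: a fourth above G in F major is C.
The chord tones are G, C, E, giving C major.

C major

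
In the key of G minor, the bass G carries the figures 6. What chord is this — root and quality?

Eb major

The figures 6 indicate a triad in first inversion.
In first inversion the root lies a sixth above the bass: a sixth above G in G minor is Eb.
The chord tones are G, Bb, Eb, giving Eb major.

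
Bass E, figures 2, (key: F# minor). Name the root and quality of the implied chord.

The figures 2 indicate a seventh chord in third inversion.
In third inversion the root lies a second above the bass: a second above E in F# minor is F#.
The chord tones are E, F#, A, C#, giving F# minor seventh.

F# minor seventh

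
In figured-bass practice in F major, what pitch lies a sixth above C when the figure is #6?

A#

Counting 5 letter steps above C lands on A; in F major, that letter is A.
The #6 figure raises it a semitone, giving A#.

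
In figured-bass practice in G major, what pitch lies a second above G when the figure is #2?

Counting 1 letter step above G lands on A; in G major, that letter is A.
The #2 figure raises it a semitone, giving A#.

A#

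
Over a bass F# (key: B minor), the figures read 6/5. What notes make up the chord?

F#, A, C#, D

The written figures 6/5 are shorthand for 6/5/3: the 3 is implied.
A third above F# in this key is A.
A fifth above F# in this key is C#.
A sixth above F# in this key is D.
Together with the bass F#, this spells D major seventh in first inversion.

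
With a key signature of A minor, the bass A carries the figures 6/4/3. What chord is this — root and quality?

The figures 6/4/3 indicate a seventh chord in second inversion.
In second inversion the root lies a fourth above the bass: a fourth above A in A minor is D.
The chord tones are A, C, D, F, giving D minor seventh.

D minor seventh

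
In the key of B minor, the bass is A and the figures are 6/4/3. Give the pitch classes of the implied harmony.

A third above A in this key is C#.
A fourth above A in this key is D.
A sixth above A in this key is F#.
Together with the bass A, this spells D major seventh in second inversion.

A, C#, D, F#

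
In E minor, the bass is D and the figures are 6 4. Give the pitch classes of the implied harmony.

D, G, B

A fourth above D in this key is G.
A sixth above D in this key is B.
Together with the bass D, this spells G major in second inversion.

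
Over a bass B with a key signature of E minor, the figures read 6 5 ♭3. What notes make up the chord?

A third above B in this key is D, lowered to Db by the flat.
A fifth above B in this key is F#.
A sixth above B in this key is G.

B, Db, F#, G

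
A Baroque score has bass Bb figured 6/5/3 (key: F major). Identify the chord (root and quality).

The figures 6/5/3 indicate a seventh chord in first inversion.
In first inversion the root lies a sixth above the bass: a sixth above Bb in F major is G.
The chord tones are Bb, D, F, G, giving G minor seventh.

G minor seventh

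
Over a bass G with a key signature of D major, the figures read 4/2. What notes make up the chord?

The written figures 4/2 are shorthand for 6/4/2: the 6 is implied.
A second above G in this key is A.
A fourth above G in this key is C#.
A sixth above G in this key is E.
Together with the bass G, this spells A dominant seventh in third inversion.

G, A, C#, E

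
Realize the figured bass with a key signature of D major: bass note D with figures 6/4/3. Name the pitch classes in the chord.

D, F#, G, B

A third above D in this key is F#.
A fourth above D in this key is G.
A sixth above D in this key is B.
Together with the bass D, this spells G major seventh in second inversion.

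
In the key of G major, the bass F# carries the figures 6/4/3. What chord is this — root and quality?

The figures 6/4/3 indicate a seventh chord in second inversion.
In second inversion the root lies a fourth above the bass: a fourth above F# in G major is B.
The chord tones are F#, A, B, D, giving B minor seventh.

B minor seventh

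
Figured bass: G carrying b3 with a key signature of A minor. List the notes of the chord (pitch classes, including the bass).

The written figures b3 are shorthand for 5/3: the 5 is implied.
A third above G in this key is B, lowered to Bb by the flat.
A fifth above G in this key is D.
Together with the bass G, this spells G minor in root position.

G, Bb, D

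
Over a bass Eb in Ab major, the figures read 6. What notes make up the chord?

Eb, G, C

The written figures 6 are shorthand for 6/3: the 3 is implied.
A third above Eb in this key is G.
A sixth above Eb in this key is C.
Together with the bass Eb, this spells C minor in first inversion.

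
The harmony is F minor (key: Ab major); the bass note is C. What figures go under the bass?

6/4

C is the fifth of F minor, so the chord is in second inversion.
A triad in second inversion is figured 6/4, conventionally abbreviated 6/4.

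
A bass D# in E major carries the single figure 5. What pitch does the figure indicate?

Counting 4 letter steps above D# lands on A; in E major, that letter is A.

A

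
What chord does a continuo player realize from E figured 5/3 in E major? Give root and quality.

E major

The figures 5/3 indicate a triad in root position.
In root position the bass is the root, so the root is E.
The chord tones are E, G#, B, giving E major.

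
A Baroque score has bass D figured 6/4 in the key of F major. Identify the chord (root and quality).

G minor

The figures 6/4 indicate a triad in second inversion.
In second inversion the root lies a fourth above the bass: a fourth above D in F major is G.
The chord tones are D, G, Bb, giving G minor.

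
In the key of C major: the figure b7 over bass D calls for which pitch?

Cb

Counting 6 letter steps above D lands on C; in C major, that letter is C.
The b7 figure lowers it a semitone, giving Cb.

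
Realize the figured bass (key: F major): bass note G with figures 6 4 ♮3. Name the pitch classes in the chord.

G, B, C, E

A third above G in this key is Bb, made natural (B) by the ♮ figure.
A fourth above G in this key is C.
A sixth above G in this key is E.
Together with the bass G, this spells C major seventh in second inversion.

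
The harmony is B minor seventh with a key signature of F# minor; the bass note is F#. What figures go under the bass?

F# is the fifth of B minor seventh, so the chord is in second inversion.
A seventh chord in second inversion is figured 6/4/3, conventionally abbreviated 4/3.

4/3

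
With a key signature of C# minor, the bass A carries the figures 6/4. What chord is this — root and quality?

The figures 6/4 indicate a triad in second inversion.
In second inversion the root lies a fourth above the bass: a fourth above A in C# minor is D#.
The chord tones are A, D#, F#, giving D# diminished.

D# diminished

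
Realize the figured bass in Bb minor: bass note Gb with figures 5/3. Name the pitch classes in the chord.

Gb, Bb, Db

A third above Gb in this key is Bb.
A fifth above Gb in this key is Db.
Together with the bass Gb, this spells Gb major in root position.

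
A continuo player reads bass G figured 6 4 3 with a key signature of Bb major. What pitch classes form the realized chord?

G, Bb, C, Eb

A third above G in this key is Bb.
A fourth above G in this key is C.
A sixth above G in this key is Eb.
Together with the bass G, this spells C minor seventh in second inversion.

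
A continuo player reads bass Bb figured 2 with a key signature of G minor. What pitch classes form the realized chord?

Bb, C, Eb, G

The written figures 2 are shorthand for 6/4/2: the 6/4 are implied.
A second above Bb in this key is C.
A fourth above Bb in this key is Eb.
A sixth above Bb in this key is G.
Together with the bass Bb, this spells C minor seventh in third inversion.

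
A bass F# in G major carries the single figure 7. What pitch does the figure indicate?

Counting 6 letter steps above F# lands on E; in G major, that letter is E.

E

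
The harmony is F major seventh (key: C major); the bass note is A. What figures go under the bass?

A is the third of F major seventh, so the chord is in first inversion.
A seventh chord in first inversion is figured 6/5/3, conventionally abbreviated 6/5.

6/5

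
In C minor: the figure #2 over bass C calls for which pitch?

D#

Counting 1 letter step above C lands on D; in C minor, that letter is D.
The #2 figure raises it a semitone, giving D#.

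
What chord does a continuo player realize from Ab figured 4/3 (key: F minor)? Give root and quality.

Db major seventh

The figures 4/3 indicate a seventh chord in second inversion.
In second inversion the root lies a fourth above the bass: a fourth above Ab in F minor is Db.
The chord tones are Ab, C, Db, F, giving Db major seventh.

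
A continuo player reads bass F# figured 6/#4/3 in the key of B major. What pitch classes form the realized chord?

A third above F# in this key is A#.
A fourth above F# in this key is B, raised to B# by the sharp.
A sixth above F# in this key is D#.
Together with the bass F#, this spells B# half-diminished seventh in second inversion.

F#, A#, B#, D#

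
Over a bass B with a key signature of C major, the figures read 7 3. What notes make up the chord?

B, D, F, A

The written figures 7 3 are shorthand for 7/5/3: the 5 is implied.
A third above B in this key is D.
A fifth above B in this key is F.
A seventh above B in this key is A.
Together with the bass B, this spells B half-diminished seventh in root position.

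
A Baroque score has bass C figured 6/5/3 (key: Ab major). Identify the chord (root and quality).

The figures 6/5/3 indicate a seventh chord in first inversion.
In first inversion the root lies a sixth above the bass: a sixth above C in Ab major is Ab.
The chord tones are C, Eb, G, Ab, giving Ab major seventh.

Ab major seventh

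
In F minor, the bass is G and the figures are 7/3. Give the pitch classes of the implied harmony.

The written figures 7/3 are shorthand for 7/5/3: the 5 is implied.
A third above G in this key is Bb.
A fifth above G in this key is Db.
A seventh above G in this key is F.
Together with the bass G, this spells G half-diminished seventh in root position.

G, Bb, Db, F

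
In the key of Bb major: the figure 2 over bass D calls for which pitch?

Eb

Counting 1 letter step above D lands on E; in Bb major, that letter is Eb.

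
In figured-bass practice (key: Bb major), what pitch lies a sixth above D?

Counting 5 letter steps above D lands on B; in Bb major, that letter is Bb.

Bb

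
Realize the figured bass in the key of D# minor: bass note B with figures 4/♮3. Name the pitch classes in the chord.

B, D, E#, G#

The written figures 4/♮3 are shorthand for 6/4/3: the 6 is implied.
A third above B in this key is D#, made natural (D) by the ♮ figure.
A fourth above B in this key is E#.
A sixth above B in this key is G#.
Together with the bass B, this spells E# diminished seventh in second inversion.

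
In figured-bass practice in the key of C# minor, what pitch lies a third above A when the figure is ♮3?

C

Counting 2 letter steps above A lands on C; in C# minor, that letter is C#.
The ♮3 figure makes it natural, giving C.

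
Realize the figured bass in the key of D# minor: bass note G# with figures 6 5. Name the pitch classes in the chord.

G#, B, D#, E#

The written figures 6 5 are shorthand for 6/5/3: the 3 is implied.
A third above G# in this key is B.
A fifth above G# in this key is D#.
A sixth above G# in this key is E#.
Together with the bass G#, this spells E# half-diminished seventh in first inversion.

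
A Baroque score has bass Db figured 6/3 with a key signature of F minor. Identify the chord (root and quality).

Bb minor

The figures 6/3 indicate a triad in first inversion.
In first inversion the root lies a sixth above the bass: a sixth above Db in F minor is Bb.
The chord tones are Db, F, Bb, giving Bb minor.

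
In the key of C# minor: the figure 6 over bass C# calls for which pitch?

A

Counting 5 letter steps above C# lands on A; in C# minor, that letter is A.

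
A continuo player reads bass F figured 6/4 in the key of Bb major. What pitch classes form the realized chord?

F, Bb, D

A fourth above F in this key is Bb.
A sixth above F in this key is D.
Together with the bass F, this spells Bb major in second inversion.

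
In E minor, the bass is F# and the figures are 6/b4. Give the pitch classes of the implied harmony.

F#, Bb, D

A fourth above F# in this key is B, lowered to Bb by the flat.
A sixth above F# in this key is D.
Together with the bass F#, this spells Bb augmented in second inversion.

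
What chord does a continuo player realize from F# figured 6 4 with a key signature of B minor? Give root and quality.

The figures 6 4 indicate a triad in second inversion.
In second inversion the root lies a fourth above the bass: a fourth above F# in B minor is B.
The chord tones are F#, B, D, giving B minor.

B minor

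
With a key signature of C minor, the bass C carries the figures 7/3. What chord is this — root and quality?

C minor seventh

The figures 7/3 indicate a seventh chord in root position.
In root position the bass is the root, so the root is C.
The chord tones are C, Eb, G, Bb, giving C minor seventh.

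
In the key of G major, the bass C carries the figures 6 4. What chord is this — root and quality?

F# diminished

The figures 6 4 indicate a triad in second inversion.
In second inversion the root lies a fourth above the bass: a fourth above C in G major is F#.
The chord tones are C, F#, A, giving F# diminished.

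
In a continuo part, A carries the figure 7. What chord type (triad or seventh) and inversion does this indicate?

7 is shorthand for 7/5/3.
Intervals of 7/5/3 above the bass form a seventh chord; the bass is the root, so this is root position.

seventh chord, root position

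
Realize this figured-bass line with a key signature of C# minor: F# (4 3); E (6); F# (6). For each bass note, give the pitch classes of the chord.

F# (6/4/3): F#, A, B, D#.
E (6/3): E, G#, C#.
F# (6/3): F#, A, D#.

F#, A, B, D# | E, G#, C# | F#, A, D#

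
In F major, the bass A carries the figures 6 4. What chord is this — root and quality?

The figures 6 4 indicate a triad in second inversion.
In second inversion the root lies a fourth above the bass: a fourth above A in F major is D.
The chord tones are A, D, F, giving D minor.

D minor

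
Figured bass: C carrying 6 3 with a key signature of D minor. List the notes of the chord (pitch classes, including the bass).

C, E, A

A third above C in this key is E.
A sixth above C in this key is A.
Together with the bass C, this spells A minor in first inversion.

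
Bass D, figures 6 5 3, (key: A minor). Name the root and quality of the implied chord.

The figures 6 5 3 indicate a seventh chord in first inversion.
In first inversion the root lies a sixth above the bass: a sixth above D in A minor is B.
The chord tones are D, F, A, B, giving B half-diminished seventh.

B half-diminished seventh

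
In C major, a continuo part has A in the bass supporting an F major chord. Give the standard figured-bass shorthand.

6

A is the third of F major, so the chord is in first inversion.
A triad in first inversion is figured 6/3, conventionally abbreviated 6.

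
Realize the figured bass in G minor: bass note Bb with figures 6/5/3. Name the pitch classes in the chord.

A third above Bb in this key is D.
A fifth above Bb in this key is F.
A sixth above Bb in this key is G.
Together with the bass Bb, this spells G minor seventh in first inversion.

Bb, D, F, G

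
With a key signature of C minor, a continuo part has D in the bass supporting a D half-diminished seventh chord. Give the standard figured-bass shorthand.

7

D is the root of D half-diminished seventh, so the chord is in root position.
A seventh chord in root position is figured 7/5/3, conventionally abbreviated 7.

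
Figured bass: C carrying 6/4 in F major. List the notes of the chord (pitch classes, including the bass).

A fourth above C in this key is F.
A sixth above C in this key is A.
Together with the bass C, this spells F major in second inversion.

C, F, A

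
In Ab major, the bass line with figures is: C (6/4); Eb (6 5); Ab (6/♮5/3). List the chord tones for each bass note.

C, F, Ab | Eb, G, Bb, C | Ab, C, E, F

C (6/4): C, F, Ab.
Eb (6/5/3): Eb, G, Bb, C.
Ab (6/♮5/3): Ab, C, E, F.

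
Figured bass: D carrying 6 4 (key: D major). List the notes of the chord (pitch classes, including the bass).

D, G, B

A fourth above D in this key is G.
A sixth above D in this key is B.
Together with the bass D, this spells G major in second inversion.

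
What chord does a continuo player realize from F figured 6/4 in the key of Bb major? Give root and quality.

Bb major

The figures 6/4 indicate a triad in second inversion.
In second inversion the root lies a fourth above the bass: a fourth above F in Bb major is Bb.
The chord tones are F, Bb, D, giving Bb major.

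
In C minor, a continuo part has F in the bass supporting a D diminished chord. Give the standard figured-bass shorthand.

6

F is the third of D diminished, so the chord is in first inversion.
A triad in first inversion is figured 6/3, conventionally abbreviated 6.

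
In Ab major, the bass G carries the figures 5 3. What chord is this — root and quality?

G diminished

The figures 5 3 indicate a triad in root position.
In root position the bass is the root, so the root is G.
The chord tones are G, Bb, Db, giving G diminished.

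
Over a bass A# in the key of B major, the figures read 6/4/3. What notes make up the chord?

A#, C#, D#, F#

A third above A# in this key is C#.
A fourth above A# in this key is D#.
A sixth above A# in this key is F#.
Together with the bass A#, this spells D# minor seventh in second inversion.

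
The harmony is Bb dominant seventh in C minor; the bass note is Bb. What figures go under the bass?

Bb is the root of Bb dominant seventh, so the chord is in root position.
A seventh chord in root position is figured 7/5/3, conventionally abbreviated 7.

7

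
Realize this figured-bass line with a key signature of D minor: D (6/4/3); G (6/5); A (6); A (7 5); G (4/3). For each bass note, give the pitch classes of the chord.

D (6/4/3): D, F, G, Bb.
G (6/5/3): G, Bb, D, E.
A (6/3): A, C, F.
A (7/5/3): A, C, E, G.
G (6/4/3): G, Bb, C, E.

D, F, G, Bb | G, Bb, D, E | A, C, F | A, C, E, G | G, Bb, C, E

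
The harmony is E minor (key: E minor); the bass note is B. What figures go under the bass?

6/4

B is the fifth of E minor, so the chord is in second inversion.
A triad in second inversion is figured 6/4, conventionally abbreviated 6/4.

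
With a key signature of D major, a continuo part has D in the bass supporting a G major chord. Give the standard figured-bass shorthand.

6/4

D is the fifth of G major, so the chord is in second inversion.
A triad in second inversion is figured 6/4, conventionally abbreviated 6/4.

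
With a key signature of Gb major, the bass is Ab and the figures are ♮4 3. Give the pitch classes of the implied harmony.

Ab, Cb, D, F

The written figures ♮4 3 are shorthand for 6/4/3: the 6 is implied.
A third above Ab in this key is Cb.
A fourth above Ab in this key is Db, made natural (D) by the ♮ figure.
A sixth above Ab in this key is F.
Together with the bass Ab, this spells D diminished seventh in second inversion.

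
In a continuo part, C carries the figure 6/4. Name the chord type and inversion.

triad, second inversion

Intervals of 6/4 above the bass form a triad; the bass is the fifth, so this is second inversion.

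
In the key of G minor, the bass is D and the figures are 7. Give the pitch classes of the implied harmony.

D, F, A, C

The written figures 7 are shorthand for 7/5/3: the 5/3 are implied.
A third above D in this key is F.
A fifth above D in this key is A.
A seventh above D in this key is C.
Together with the bass D, this spells D minor seventh in root position.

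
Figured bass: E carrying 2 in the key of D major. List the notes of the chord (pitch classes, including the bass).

The written figures 2 are shorthand for 6/4/2: the 6/4 are implied.
A second above E in this key is F#.
A fourth above E in this key is A.
A sixth above E in this key is C#.
Together with the bass E, this spells F# minor seventh in third inversion.

E, F#, A, C#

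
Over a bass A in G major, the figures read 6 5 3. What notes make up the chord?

A third above A in this key is C.
A fifth above A in this key is E.
A sixth above A in this key is F#.
Together with the bass A, this spells F# half-diminished seventh in first inversion.

A, C, E, F#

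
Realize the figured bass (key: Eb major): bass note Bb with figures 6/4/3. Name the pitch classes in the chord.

A third above Bb in this key is D.
A fourth above Bb in this key is Eb.
A sixth above Bb in this key is G.
Together with the bass Bb, this spells Eb major seventh in second inversion.

Bb, D, Eb, G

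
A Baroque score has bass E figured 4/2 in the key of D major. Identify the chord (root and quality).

The figures 4/2 indicate a seventh chord in third inversion.
In third inversion the root lies a second above the bass: a second above E in D major is F#.
The chord tones are E, F#, A, C#, giving F# minor seventh.

F# minor seventh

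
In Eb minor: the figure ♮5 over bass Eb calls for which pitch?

B

Counting 4 letter steps above Eb lands on B; in Eb minor, that letter is Bb.
The ♮5 figure makes it natural, giving B.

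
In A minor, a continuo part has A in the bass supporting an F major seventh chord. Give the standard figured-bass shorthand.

A is the third of F major seventh, so the chord is in first inversion.
A seventh chord in first inversion is figured 6/5/3, conventionally abbreviated 6/5.

6/5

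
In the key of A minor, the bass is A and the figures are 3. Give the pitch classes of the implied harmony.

The written figures 3 are shorthand for 5/3: the 5 is implied.
A third above A in this key is C.
A fifth above A in this key is E.
Together with the bass A, this spells A minor in root position.

A, C, E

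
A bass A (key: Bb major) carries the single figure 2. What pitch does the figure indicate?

Bb

Counting 1 letter step above A lands on B; in Bb major, that letter is Bb.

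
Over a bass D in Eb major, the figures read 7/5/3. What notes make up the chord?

D, F, Ab, C

A third above D in this key is F.
A fifth above D in this key is Ab.
A seventh above D in this key is C.
Together with the bass D, this spells D half-diminished seventh in root position.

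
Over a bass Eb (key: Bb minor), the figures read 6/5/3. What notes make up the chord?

A third above Eb in this key is Gb.
A fifth above Eb in this key is Bb.
A sixth above Eb in this key is C.
Together with the bass Eb, this spells C half-diminished seventh in first inversion.

Eb, Gb, Bb, C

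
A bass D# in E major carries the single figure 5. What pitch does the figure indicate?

A

Counting 4 letter steps above D# lands on A; in E major, that letter is A.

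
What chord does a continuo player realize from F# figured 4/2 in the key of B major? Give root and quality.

The figures 4/2 indicate a seventh chord in third inversion.
In third inversion the root lies a second above the bass: a second above F# in B major is G#.
The chord tones are F#, G#, B, D#, giving G# minor seventh.

G# minor seventh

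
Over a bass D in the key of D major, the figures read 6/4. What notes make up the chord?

D, G, B

A fourth above D in this key is G.
A sixth above D in this key is B.
Together with the bass D, this spells G major in second inversion.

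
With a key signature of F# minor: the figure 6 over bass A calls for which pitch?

Counting 5 letter steps above A lands on F; in F# minor, that letter is F#.

F#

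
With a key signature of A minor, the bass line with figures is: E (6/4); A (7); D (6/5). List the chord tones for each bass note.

E (6/4): E, A, C.
A (7/5/3): A, C, E, G.
D (6/5/3): D, F, A, B.

E, A, C | A, C, E, G | D, F, A, B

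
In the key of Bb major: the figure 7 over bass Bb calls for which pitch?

Counting 6 letter steps above Bb lands on A; in Bb major, that letter is A.

A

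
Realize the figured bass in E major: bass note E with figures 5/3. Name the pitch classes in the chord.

E, G#, B

A third above E in this key is G#.
A fifth above E in this key is B.
Together with the bass E, this spells E major in root position.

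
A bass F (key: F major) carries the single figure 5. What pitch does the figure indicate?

Counting 4 letter steps above F lands on C; in F major, that letter is C.

C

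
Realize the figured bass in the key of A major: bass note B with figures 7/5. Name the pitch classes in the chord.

B, D, F#, A

The written figures 7/5 are shorthand for 7/5/3: the 3 is implied.
A third above B in this key is D.
A fifth above B in this key is F#.
A seventh above B in this key is A.
Together with the bass B, this spells B minor seventh in root position.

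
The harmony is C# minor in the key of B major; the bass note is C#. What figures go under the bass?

C# is the root of C# minor, so the chord is in root position.
A triad in root position is figured 5/3, conventionally abbreviated (no figures — root-position triad).

no figures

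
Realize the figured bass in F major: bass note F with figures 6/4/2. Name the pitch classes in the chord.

F, G, Bb, D

A second above F in this key is G.
A fourth above F in this key is Bb.
A sixth above F in this key is D.
Together with the bass F, this spells G minor seventh in third inversion.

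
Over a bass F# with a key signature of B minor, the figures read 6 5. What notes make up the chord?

The written figures 6 5 are shorthand for 6/5/3: the 3 is implied.
A third above F# in this key is A.
A fifth above F# in this key is C#.
A sixth above F# in this key is D.
Together with the bass F#, this spells D major seventh in first inversion.

F#, A, C#, D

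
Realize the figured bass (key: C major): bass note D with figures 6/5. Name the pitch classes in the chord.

D, F, A, B

The written figures 6/5 are shorthand for 6/5/3: the 3 is implied.
A third above D in this key is F.
A fifth above D in this key is A.
A sixth above D in this key is B.
Together with the bass D, this spells B half-diminished seventh in first inversion.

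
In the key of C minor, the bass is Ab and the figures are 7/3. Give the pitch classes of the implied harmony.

The written figures 7/3 are shorthand for 7/5/3: the 5 is implied.
A third above Ab in this key is C.
A fifth above Ab in this key is Eb.
A seventh above Ab in this key is G.
Together with the bass Ab, this spells Ab major seventh in root position.

Ab, C, Eb, G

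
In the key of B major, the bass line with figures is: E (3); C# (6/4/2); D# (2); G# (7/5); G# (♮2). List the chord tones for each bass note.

E (5/3): E, G#, B.
C# (6/4/2): C#, D#, F#, A#.
D# (6/4/2): D#, E, G#, B.
G# (7/5/3): G#, B, D#, F#.
G# (6/4/♮2): G#, A, C#, E.

E, G#, B | C#, D#, F#, A# | D#, E, G#, B | G#, B, D#, F# | G#, A, C#, E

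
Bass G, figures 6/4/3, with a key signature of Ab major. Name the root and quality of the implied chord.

C minor seventh

The figures 6/4/3 indicate a seventh chord in second inversion.
In second inversion the root lies a fourth above the bass: a fourth above G in Ab major is C.
The chord tones are G, Bb, C, Eb, giving C minor seventh.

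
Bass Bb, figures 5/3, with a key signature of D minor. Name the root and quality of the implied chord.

Bb major

The figures 5/3 indicate a triad in root position.
In root position the bass is the root, so the root is Bb.
The chord tones are Bb, D, F, giving Bb major.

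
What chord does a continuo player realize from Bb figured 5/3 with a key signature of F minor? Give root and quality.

The figures 5/3 indicate a triad in root position.
In root position the bass is the root, so the root is Bb.
The chord tones are Bb, Db, F, giving Bb minor.

Bb minor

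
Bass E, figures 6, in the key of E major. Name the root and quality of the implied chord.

The figures 6 indicate a triad in first inversion.
In first inversion the root lies a sixth above the bass: a sixth above E in E major is C#.
The chord tones are E, G#, C#, giving C# minor.

C# minor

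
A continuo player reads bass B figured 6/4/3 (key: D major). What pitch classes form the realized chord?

B, D, E, G

A third above B in this key is D.
A fourth above B in this key is E.
A sixth above B in this key is G.
Together with the bass B, this spells E minor seventh in second inversion.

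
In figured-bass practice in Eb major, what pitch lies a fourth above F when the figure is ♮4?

B

Counting 3 letter steps above F lands on B; in Eb major, that letter is Bb.
The ♮4 figure makes it natural, giving B.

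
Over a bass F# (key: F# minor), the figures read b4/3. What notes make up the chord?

The written figures b4/3 are shorthand for 6/4/3: the 6 is implied.
A third above F# in this key is A.
A fourth above F# in this key is B, lowered to Bb by the flat.
A sixth above F# in this key is D.
Together with the bass F#, this spells Bb augmented major seventh in second inversion.

F#, A, Bb, D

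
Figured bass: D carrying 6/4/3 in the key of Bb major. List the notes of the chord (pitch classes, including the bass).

D, F, G, Bb

A third above D in this key is F.
A fourth above D in this key is G.
A sixth above D in this key is Bb.
Together with the bass D, this spells G minor seventh in second inversion.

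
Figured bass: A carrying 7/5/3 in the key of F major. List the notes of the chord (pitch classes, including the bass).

A, C, E, G

A third above A in this key is C.
A fifth above A in this key is E.
A seventh above A in this key is G.
Together with the bass A, this spells A minor seventh in root position.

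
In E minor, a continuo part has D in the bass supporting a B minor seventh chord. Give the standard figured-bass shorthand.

D is the third of B minor seventh, so the chord is in first inversion.
A seventh chord in first inversion is figured 6/5/3, conventionally abbreviated 6/5.

6/5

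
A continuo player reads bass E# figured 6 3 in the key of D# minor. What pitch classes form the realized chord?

E#, G#, C#

A third above E# in this key is G#.
A sixth above E# in this key is C#.
Together with the bass E#, this spells C# major in first inversion.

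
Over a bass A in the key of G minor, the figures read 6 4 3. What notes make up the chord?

A third above A in this key is C.
A fourth above A in this key is D.
A sixth above A in this key is F.
Together with the bass A, this spells D minor seventh in second inversion.

A, C, D, F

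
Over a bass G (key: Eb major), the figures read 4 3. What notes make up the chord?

G, Bb, C, Eb

The written figures 4 3 are shorthand for 6/4/3: the 6 is implied.
A third above G in this key is Bb.
A fourth above G in this key is C.
A sixth above G in this key is Eb.
Together with the bass G, this spells C minor seventh in second inversion.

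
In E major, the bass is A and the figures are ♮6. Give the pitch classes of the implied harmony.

A, C#, F

The written figures ♮6 are shorthand for 6/3: the 3 is implied.
A third above A in this key is C#.
A sixth above A in this key is F#, made natural (F) by the ♮ figure.
Together with the bass A, this spells F augmented in first inversion.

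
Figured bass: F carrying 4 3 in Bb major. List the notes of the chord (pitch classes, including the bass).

F, A, Bb, D

The written figures 4 3 are shorthand for 6/4/3: the 6 is implied.
A third above F in this key is A.
A fourth above F in this key is Bb.
A sixth above F in this key is D.
Together with the bass F, this spells Bb major seventh in second inversion.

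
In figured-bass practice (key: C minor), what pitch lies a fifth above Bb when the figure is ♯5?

F#

Counting 4 letter steps above Bb lands on F; in C minor, that letter is F.
The #5 figure raises it a semitone, giving F#.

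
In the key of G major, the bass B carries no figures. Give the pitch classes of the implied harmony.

B, D, F#

An unfigured bass implies 5/3.
A third above B in this key is D.
A fifth above B in this key is F#.
Together with the bass B, this spells B minor in root position.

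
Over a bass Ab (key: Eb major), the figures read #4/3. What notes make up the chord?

Ab, C, D#, F

The written figures #4/3 are shorthand for 6/4/3: the 6 is implied.
A third above Ab in this key is C.
A fourth above Ab in this key is D, raised to D# by the sharp.
A sixth above Ab in this key is F.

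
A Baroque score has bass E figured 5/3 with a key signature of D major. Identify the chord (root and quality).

E minor

The figures 5/3 indicate a triad in root position.
In root position the bass is the root, so the root is E.
The chord tones are E, G, B, giving E minor.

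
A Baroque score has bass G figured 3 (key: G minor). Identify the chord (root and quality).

G minor

The figures 3 indicate a triad in root position.
In root position the bass is the root, so the root is G.
The chord tones are G, Bb, D, giving G minor.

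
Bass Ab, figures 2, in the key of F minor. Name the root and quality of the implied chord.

Bb minor seventh

The figures 2 indicate a seventh chord in third inversion.
In third inversion the root lies a second above the bass: a second above Ab in F minor is Bb.
The chord tones are Ab, Bb, Db, F, giving Bb minor seventh.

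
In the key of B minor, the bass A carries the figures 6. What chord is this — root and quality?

F# minor

The figures 6 indicate a triad in first inversion.
In first inversion the root lies a sixth above the bass: a sixth above A in B minor is F#.
The chord tones are A, C#, F#, giving F# minor.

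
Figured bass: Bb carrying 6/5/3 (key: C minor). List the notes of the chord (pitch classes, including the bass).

A third above Bb in this key is D.
A fifth above Bb in this key is F.
A sixth above Bb in this key is G.
Together with the bass Bb, this spells G minor seventh in first inversion.

Bb, D, F, G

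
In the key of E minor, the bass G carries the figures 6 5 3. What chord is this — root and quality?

E minor seventh

The figures 6 5 3 indicate a seventh chord in first inversion.
In first inversion the root lies a sixth above the bass: a sixth above G in E minor is E.
The chord tones are G, B, D, E, giving E minor seventh.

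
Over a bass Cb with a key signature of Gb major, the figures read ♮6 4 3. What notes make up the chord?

Cb, Eb, F, A

A third above Cb in this key is Eb.
A fourth above Cb in this key is F.
A sixth above Cb in this key is Ab, made natural (A) by the ♮ figure.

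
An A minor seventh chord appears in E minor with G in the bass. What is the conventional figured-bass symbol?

G is the seventh of A minor seventh, so the chord is in third inversion.
A seventh chord in third inversion is figured 6/4/2, conventionally abbreviated 4/2.

4/2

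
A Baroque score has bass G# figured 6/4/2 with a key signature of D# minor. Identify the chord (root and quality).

A# minor seventh

The figures 6/4/2 indicate a seventh chord in third inversion.
In third inversion the root lies a second above the bass: a second above G# in D# minor is A#.
The chord tones are G#, A#, C#, E#, giving A# minor seventh.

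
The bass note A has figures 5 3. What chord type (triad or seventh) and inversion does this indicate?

Intervals of 5/3 above the bass form a triad; the bass is the root, so this is root position.

triad, root position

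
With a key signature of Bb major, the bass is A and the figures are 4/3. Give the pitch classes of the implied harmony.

A, C, D, F

The written figures 4/3 are shorthand for 6/4/3: the 6 is implied.
A third above A in this key is C.
A fourth above A in this key is D.
A sixth above A in this key is F.
Together with the bass A, this spells D minor seventh in second inversion.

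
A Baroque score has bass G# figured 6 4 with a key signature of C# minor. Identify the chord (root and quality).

C# minor

The figures 6 4 indicate a triad in second inversion.
In second inversion the root lies a fourth above the bass: a fourth above G# in C# minor is C#.
The chord tones are G#, C#, E, giving C# minor.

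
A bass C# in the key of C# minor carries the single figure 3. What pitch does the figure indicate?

Counting 2 letter steps above C# lands on E; in C# minor, that letter is E.

E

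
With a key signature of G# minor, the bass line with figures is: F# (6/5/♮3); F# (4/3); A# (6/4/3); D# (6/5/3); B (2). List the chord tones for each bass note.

F#, A, C#, D# | F#, A#, B, D# | A#, C#, D#, F# | D#, F#, A#, B | B, C#, E, G#

F# (6/5/♮3): F#, A, C#, D#.
F# (6/4/3): F#, A#, B, D#.
A# (6/4/3): A#, C#, D#, F#.
D# (6/5/3): D#, F#, A#, B.
B (6/4/2): B, C#, E, G#.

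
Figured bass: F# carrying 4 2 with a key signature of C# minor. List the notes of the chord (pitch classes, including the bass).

F#, G#, B, D#

The written figures 4 2 are shorthand for 6/4/2: the 6 is implied.
A second above F# in this key is G#.
A fourth above F# in this key is B.
A sixth above F# in this key is D#.
Together with the bass F#, this spells G# minor seventh in third inversion.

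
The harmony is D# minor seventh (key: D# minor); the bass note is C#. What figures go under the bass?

C# is the seventh of D# minor seventh, so the chord is in third inversion.
A seventh chord in third inversion is figured 6/4/2, conventionally abbreviated 4/2.

4/2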